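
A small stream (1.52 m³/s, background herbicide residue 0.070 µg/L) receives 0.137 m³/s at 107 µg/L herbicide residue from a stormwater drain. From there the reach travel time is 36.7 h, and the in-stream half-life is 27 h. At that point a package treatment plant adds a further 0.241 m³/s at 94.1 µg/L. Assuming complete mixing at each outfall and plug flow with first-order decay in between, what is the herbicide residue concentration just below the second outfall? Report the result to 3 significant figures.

15.0 µg/L

Conservation of mass: C = (1.520·0.07000 + 0.1370·107.0) / 1.657 = 14.77/1.657 = 8.911 µg/L; combined flow 1.657 m³/s.
Half-life 27 h → k = ln 2 / 27 = 0.02567 h⁻¹ = 0.6161 d⁻¹.
Applying C = C₀e^(−kt): 8.911 × 0.3898 = 3.473 µg/L.
At the second outfall, C = (1.657·3.473 + 0.2410·94.10) / (1.657 + 0.2410) = 14.98 µg/L.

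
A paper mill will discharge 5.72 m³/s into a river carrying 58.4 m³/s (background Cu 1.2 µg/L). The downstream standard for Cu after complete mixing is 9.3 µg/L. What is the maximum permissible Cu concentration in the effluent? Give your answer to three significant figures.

92.0 µg/L

At the limit, (Qr·Cr + Qe·Cₑ)/(Qr + Qe) = 9.3:
Cₑ = (64.12·9.3 − 58.40·1.200) / 5.720 = 92.00 µg/L.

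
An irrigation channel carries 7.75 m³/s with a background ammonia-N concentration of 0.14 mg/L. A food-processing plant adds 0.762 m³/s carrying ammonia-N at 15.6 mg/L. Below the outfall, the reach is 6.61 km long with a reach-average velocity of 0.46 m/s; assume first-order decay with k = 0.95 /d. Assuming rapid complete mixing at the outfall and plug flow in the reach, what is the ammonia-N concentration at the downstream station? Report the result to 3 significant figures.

Flow-weighted average: C = (7.750·0.1400 + 0.7620·15.60) / 8.512 = 12.97/8.512 = 1.524 mg/L.
Travel time t = 6.61·1000 / 0.46 = 14370 s = 3.992 h.
First-order decay: C = 1.524·exp(−k·t) = 1.524·0.8539 = 1.301 mg/L.

1.30 mg/L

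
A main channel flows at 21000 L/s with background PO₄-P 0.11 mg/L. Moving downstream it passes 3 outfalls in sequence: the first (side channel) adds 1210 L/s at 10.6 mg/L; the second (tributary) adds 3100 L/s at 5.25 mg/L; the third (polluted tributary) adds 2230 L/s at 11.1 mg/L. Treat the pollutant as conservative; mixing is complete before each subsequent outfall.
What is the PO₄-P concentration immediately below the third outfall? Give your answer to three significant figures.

2.04 mg/L

Outfall 1: combined Q = 22210 L/s; C = (21000·0.1100 + 1210·10.60)/22210 = 0.6815 mg/L.
Outfall 2: combined Q = 25310 L/s; C = (22210·0.6815 + 3100·5.250)/25310 = 1.241 mg/L.
Outfall 3: combined Q = 27540 L/s; C = (25310·1.241 + 2230·11.10)/27540 = 2.039 mg/L.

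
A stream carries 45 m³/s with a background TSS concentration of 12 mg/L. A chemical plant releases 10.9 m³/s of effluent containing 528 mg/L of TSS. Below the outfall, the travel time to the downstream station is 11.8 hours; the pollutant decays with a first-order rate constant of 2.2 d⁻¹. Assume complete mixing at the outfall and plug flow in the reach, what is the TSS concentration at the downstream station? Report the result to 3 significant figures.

Flow-weighted average: C = (45.00·12.00 + 10.90·528.0) / 55.90 = 6295/55.90 = 112.6 mg/L.
First-order decay: C = 112.6·exp(−k·t) = 112.6·0.3390 = 38.18 mg/L.

38.2 mg/L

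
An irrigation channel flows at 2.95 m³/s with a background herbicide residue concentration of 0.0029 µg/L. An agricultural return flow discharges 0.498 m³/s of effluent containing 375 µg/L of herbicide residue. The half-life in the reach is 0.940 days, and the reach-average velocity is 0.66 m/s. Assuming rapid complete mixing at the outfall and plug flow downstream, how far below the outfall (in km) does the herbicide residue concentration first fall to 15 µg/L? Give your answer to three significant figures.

Conservation of mass: C = (2.950·0.002900 + 0.4980·375.0) / 3.448 = 186.8/3.448 = 54.16 µg/L.
Half-life 0.940 d → k = ln 2 / 0.940 = 0.7374 d⁻¹.
Set 54.16·exp(−k·t) = 15 → t = ln(54.16/15)/k = 150400 s = 41.79 h.
Distance = v·t = 0.66·150400 = 99290 m = 99.29 km.

99.3 km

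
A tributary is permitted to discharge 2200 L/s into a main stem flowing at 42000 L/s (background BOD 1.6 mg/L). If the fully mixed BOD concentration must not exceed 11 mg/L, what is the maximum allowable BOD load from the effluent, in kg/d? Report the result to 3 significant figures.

36200 kg/d

Mass balance at the limit: 42000·1.600 + 2200·Cₑ = 44200·11 → Cₑ = 190.5 mg/L.
2200 L/s = 2.200 m³/s. Load = 2.200 m³/s × 190.5 g/m³ × 86 400 s/d = 36200 kg/d.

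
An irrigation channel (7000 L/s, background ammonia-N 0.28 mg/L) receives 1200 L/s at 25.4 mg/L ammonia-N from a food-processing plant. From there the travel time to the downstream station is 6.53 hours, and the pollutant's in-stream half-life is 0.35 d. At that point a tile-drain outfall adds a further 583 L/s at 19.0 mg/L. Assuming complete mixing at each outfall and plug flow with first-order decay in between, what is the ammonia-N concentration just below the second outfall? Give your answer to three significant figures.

Conservation of mass: C = (7000·0.2800 + 1200·25.40) / 8200 = 32440/8200 = 3.956 mg/L; combined flow 8200 L/s.
Half-life 0.35 d → k = ln 2 / 0.35 = 1.980 d⁻¹.
Decay over the reach: 3.956·exp(−kt) = 3.956·0.5834 = 2.308 mg/L.
Second outfall: C = (8200·2.308 + 583.0·19.00)/8783 = 3.416 mg/L.

3.42 mg/L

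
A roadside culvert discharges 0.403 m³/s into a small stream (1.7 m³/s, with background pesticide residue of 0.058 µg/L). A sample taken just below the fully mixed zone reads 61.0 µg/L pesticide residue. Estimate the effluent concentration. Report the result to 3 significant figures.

318 µg/L

Mass balance: 1.700·0.05800 + 0.4030·Cₑ = 2.103·61.00
→ Cₑ = (2.103·61.00 − 1.700·0.05800) / 0.4030 = 318.1 µg/L.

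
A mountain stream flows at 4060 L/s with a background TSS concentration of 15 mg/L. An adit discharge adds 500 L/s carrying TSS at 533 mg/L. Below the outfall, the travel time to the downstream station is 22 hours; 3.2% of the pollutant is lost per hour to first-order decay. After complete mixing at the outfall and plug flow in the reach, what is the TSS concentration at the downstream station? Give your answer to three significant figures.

Mass balance: C = (4060·15.00 + 500.0·533.0) / 4560 = 327400/4560 = 71.80 mg/L.
3.2%/h lost → k = −ln(1 − 0.032) = 0.03252 h⁻¹.
After decay, C = 71.80 × e^(−kt) = 71.80 × 0.4889 = 35.11 mg/L.

35.1 mg/L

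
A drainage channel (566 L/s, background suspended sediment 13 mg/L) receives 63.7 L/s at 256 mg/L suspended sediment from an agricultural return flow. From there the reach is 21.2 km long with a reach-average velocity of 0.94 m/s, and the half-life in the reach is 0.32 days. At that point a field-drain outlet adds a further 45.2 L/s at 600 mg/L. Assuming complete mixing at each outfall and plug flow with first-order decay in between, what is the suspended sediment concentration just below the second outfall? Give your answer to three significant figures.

60.1 mg/L

Flow-weighted average: C = (566.0·13.00 + 63.70·256.0) / 629.7 = 23670/629.7 = 37.58 mg/L; combined flow 629.7 L/s.
Travel time t = 21.2·1000 / 0.94 = 22550 s = 6.265 h.
Half-life 0.32 d → k = ln 2 / 0.32 = 2.166 d⁻¹.
Applying C = C₀e^(−kt): 37.58 × 0.5681 = 21.35 mg/L.
At the second outfall, C = (629.7·21.35 + 45.20·600.0) / (629.7 + 45.20) = 60.10 mg/L.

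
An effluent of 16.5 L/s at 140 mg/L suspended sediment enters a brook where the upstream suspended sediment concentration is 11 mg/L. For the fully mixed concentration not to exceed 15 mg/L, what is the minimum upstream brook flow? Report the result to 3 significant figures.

516 L/s

Set C_mix = 15: (Q·11.00 + 16.50·140.0) / (Q + 16.50) = 15
→ Q = 16.50·(140.0 − 15)/(15 − 11.00) = 515.6 L/s.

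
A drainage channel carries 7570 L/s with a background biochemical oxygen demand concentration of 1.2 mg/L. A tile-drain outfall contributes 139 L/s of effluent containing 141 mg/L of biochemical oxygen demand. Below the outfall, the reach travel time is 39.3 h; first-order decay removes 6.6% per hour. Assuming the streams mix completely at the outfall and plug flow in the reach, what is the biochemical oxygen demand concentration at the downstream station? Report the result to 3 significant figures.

0.254 mg/L

Mixed concentration C = ΣQC/ΣQ = (7570·1.200 + 139.0·141.0) / 7709 = 28680/7709 = 3.721 mg/L.
6.6%/h lost → k = −ln(1 − 0.066) = 0.06828 h⁻¹.
Decay over the reach: 3.721·exp(−kt) = 3.721·0.06833 = 0.2542 mg/L.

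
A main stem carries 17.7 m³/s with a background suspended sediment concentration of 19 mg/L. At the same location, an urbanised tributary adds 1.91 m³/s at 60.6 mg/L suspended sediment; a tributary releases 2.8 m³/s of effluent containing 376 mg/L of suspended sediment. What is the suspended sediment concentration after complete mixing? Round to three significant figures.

Flow-weighted average: C = (17.70·19.00 + 1.910·60.60 + 2.800·376.0) / 22.41 = 1505/22.41 = 67.15 mg/L.

67.2 mg/L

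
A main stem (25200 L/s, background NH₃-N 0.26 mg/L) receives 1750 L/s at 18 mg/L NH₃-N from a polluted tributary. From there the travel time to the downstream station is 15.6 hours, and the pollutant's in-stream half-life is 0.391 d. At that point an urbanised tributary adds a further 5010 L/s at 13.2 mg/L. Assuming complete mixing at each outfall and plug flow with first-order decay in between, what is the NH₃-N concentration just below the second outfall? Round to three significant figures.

2.45 mg/L

After mixing, C = (25200·0.2600 + 1750·18.00) / 26950 = 38050/26950 = 1.412 mg/L; combined flow 26950 L/s.
Half-life 0.391 d → k = ln 2 / 0.391 = 1.773 d⁻¹.
Applying C = C₀e^(−kt): 1.412 × 0.3159 = 0.4461 mg/L.
At the second outfall, C = (26950·0.4461 + 5010·13.20) / (26950 + 5010) = 2.445 mg/L.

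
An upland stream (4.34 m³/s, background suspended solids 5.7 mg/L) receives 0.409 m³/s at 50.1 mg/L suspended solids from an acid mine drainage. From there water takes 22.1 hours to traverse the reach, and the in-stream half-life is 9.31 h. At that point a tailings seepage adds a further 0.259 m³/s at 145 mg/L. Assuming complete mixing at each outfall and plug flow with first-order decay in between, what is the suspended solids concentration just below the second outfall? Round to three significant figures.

After mixing, C = (4.340·5.700 + 0.4090·50.10) / 4.749 = 45.23/4.749 = 9.524 mg/L; combined flow 4.749 m³/s.
Half-life 9.31 h → k = ln 2 / 9.31 = 0.07445 h⁻¹ = 1.787 d⁻¹.
First-order decay: C = 9.524·exp(−k·t) = 9.524·0.1929 = 1.838 mg/L.
Second outfall: C = (4.749·1.838 + 0.2590·145.0)/5.008 = 9.241 mg/L.

9.24 mg/L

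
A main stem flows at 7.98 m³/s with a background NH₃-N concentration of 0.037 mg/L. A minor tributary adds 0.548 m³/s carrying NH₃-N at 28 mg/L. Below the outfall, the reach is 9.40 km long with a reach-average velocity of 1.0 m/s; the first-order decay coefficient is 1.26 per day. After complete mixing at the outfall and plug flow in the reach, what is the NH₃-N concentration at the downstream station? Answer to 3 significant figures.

1.60 mg/L

Flow-weighted average: C = (7.980·0.03700 + 0.5480·28.00) / 8.528 = 15.64/8.528 = 1.834 mg/L.
Travel time t = 9.40·1000 / 1.0 = 9400 s = 2.611 h.
First-order decay: C = 1.834·exp(−k·t) = 1.834·0.8719 = 1.599 mg/L.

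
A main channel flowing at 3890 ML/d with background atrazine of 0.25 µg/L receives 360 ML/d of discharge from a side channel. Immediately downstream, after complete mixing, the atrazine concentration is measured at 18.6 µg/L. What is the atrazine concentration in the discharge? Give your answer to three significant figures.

Mass balance: 3890·0.2500 + 360.0·Cₑ = 4250·18.60
→ Cₑ = (4250·18.60 − 3890·0.2500) / 360.0 = 216.9 µg/L.

217 µg/L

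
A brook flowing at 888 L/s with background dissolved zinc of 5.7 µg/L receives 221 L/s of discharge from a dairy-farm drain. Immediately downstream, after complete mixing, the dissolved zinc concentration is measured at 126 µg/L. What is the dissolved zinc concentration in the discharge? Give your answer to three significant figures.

Mass balance: 888.0·5.700 + 221.0·Cₑ = 1109·126.0
→ Cₑ = (1109·126.0 − 888.0·5.700) / 221.0 = 609.4 µg/L.

609 µg/L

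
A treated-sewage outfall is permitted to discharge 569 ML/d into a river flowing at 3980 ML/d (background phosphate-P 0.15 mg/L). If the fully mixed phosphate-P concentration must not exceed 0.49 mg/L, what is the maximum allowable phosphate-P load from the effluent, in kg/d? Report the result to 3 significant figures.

1630 kg/d

Mass balance at the limit: 3980·0.1500 + 569.0·Cₑ = 4549·0.49 → Cₑ = 2.868 mg/L.
569.0 ML/d = 6.586 m³/s. Load = 6.586 m³/s × 2.868 g/m³ × 86 400 s/d = 1632 kg/d.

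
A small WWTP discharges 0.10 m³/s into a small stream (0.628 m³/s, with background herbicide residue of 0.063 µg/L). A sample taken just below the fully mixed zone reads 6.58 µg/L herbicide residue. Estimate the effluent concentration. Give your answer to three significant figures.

47.5 µg/L

Mass balance: 0.6280·0.06300 + 0.1000·Cₑ = 0.7280·6.580
→ Cₑ = (0.7280·6.580 − 0.6280·0.06300) / 0.1000 = 47.51 µg/L.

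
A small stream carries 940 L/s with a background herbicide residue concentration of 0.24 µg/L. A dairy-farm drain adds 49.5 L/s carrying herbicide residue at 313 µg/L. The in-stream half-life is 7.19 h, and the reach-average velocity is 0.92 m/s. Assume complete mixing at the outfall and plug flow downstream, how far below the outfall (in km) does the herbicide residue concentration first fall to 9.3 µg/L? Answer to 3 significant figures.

After mixing, C = (940.0·0.2400 + 49.50·313.0) / 989.5 = 15720/989.5 = 15.89 µg/L.
Half-life 7.19 h → k = ln 2 / 7.19 = 0.09640 h⁻¹ = 2.314 d⁻¹.
Set 15.89·exp(−k·t) = 9.3 → t = ln(15.89/9.3)/k = 19990 s = 5.554 h.
Distance = v·t = 0.92·19990 = 18390 m = 18.39 km.

18.4 km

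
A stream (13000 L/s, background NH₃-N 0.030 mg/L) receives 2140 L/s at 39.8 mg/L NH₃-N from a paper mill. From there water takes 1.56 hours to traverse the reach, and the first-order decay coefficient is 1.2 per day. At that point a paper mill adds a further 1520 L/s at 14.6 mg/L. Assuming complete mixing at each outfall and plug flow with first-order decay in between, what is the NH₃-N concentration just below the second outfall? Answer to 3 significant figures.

6.08 mg/L

Mass balance: C = (13000·0.03000 + 2140·39.80) / 15140 = 85560/15140 = 5.651 mg/L; combined flow 15140 L/s.
Decay over the reach: 5.651·exp(−kt) = 5.651·0.9250 = 5.227 mg/L.
At the second outfall, C = (15140·5.227 + 1520·14.60) / (15140 + 1520) = 6.082 mg/L.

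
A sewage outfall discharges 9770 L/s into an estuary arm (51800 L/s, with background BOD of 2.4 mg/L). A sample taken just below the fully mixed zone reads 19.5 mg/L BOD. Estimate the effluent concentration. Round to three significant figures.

110 mg/L

Mass balance: 51800·2.400 + 9770·Cₑ = 61570·19.50
→ Cₑ = (61570·19.50 − 51800·2.400) / 9770 = 110.2 mg/L.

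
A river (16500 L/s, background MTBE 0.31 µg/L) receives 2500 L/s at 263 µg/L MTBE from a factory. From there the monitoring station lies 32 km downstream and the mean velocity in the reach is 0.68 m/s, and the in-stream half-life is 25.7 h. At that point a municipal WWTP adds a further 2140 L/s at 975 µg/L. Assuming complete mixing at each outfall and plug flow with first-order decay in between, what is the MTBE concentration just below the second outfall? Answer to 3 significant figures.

After mixing, C = (16500·0.3100 + 2500·263.0) / 19000 = 662600/19000 = 34.87 µg/L; combined flow 19000 L/s.
Travel time t = 32·1000 / 0.68 = 47060 s = 13.07 h.
Half-life 25.7 h → k = ln 2 / 25.7 = 0.02697 h⁻¹ = 0.6473 d⁻¹.
After decay, C = 34.87 × e^(−kt) = 34.87 × 0.7029 = 24.51 µg/L.
Second outfall: C = (19000·24.51 + 2140·975.0)/21140 = 120.7 µg/L.

121 µg/L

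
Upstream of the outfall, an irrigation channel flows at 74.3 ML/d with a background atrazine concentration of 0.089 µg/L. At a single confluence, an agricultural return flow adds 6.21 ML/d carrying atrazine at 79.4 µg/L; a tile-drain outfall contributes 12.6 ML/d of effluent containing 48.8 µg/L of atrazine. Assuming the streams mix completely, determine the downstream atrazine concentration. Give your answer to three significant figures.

12.0 µg/L

Conservation of mass: C = (74.30·0.08900 + 6.210·79.40 + 12.60·48.80) / 93.11 = 1115/93.11 = 11.97 µg/L.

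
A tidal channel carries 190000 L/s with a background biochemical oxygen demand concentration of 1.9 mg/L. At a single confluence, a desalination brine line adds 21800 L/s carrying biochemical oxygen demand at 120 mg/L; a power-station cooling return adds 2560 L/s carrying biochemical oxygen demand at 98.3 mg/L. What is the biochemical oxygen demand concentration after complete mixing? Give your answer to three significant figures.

15.1 mg/L

Flow-weighted average: C = (190000·1.900 + 21800·120.0 + 2560·98.30) / 214400 = 3229000/214400 = 15.06 mg/L.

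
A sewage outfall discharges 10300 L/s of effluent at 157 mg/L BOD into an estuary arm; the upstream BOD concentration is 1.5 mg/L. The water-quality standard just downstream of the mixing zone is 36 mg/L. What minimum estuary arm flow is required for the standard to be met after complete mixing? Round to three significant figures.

36100 L/s

Set C_mix = 36: (Q·1.500 + 10300·157.0) / (Q + 10300) = 36
→ Q = 10300·(157.0 − 36)/(36 − 1.500) = 36120 L/s.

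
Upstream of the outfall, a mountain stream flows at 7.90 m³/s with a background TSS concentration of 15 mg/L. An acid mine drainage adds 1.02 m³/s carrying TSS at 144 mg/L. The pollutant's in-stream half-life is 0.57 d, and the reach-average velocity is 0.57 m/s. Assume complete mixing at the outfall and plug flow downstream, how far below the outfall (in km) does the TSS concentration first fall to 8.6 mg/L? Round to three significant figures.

After mixing, C = (7.900·15.00 + 1.020·144.0) / 8.920 = 265.4/8.920 = 29.75 mg/L.
Half-life 0.57 d → k = ln 2 / 0.57 = 1.216 d⁻¹.
Set 29.75·exp(−k·t) = 8.6 → t = ln(29.75/8.6)/k = 88180 s = 24.49 h.
Distance = v·t = 0.57·88180 = 50260 m = 50.26 km.

50.3 km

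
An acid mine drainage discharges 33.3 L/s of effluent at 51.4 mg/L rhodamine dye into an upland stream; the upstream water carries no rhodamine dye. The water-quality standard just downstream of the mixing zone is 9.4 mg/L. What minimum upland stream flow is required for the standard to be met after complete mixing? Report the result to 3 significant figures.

Set C_mix = 9.4: (Q·0 + 33.30·51.40) / (Q + 33.30) = 9.4
→ Q = 33.30·(51.40 − 9.4)/(9.4 − 0) = 148.8 L/s.

149 L/s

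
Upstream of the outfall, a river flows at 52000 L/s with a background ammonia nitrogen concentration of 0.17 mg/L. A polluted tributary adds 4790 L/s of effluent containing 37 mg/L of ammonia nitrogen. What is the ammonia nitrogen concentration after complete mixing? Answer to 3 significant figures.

3.28 mg/L

Conservation of mass: C = (52000·0.1700 + 4790·37.00) / 56790 = 186100/56790 = 3.276 mg/L.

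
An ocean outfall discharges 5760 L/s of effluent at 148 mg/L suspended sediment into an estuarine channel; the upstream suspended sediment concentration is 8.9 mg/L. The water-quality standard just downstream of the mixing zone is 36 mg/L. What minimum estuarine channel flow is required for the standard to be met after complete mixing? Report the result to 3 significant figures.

23800 L/s

Set C_mix = 36: (Q·8.900 + 5760·148.0) / (Q + 5760) = 36
→ Q = 5760·(148.0 − 36)/(36 − 8.900) = 23810 L/s.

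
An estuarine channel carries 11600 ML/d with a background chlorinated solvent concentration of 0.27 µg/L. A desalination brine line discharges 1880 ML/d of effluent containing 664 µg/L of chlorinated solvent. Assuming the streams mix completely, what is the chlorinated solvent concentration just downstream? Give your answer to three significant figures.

Flow-weighted average: C = (11600·0.2700 + 1880·664.0) / 13480 = 1251000/13480 = 92.84 µg/L.

92.8 µg/L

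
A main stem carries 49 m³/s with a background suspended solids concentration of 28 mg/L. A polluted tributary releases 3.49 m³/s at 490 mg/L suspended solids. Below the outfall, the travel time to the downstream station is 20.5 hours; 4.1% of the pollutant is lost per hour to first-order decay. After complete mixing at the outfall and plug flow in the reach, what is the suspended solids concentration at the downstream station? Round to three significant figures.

24.9 mg/L

After mixing, C = (49.00·28.00 + 3.490·490.0) / 52.49 = 3082/52.49 = 58.72 mg/L.
4.1%/h lost → k = −ln(1 − 0.041) = 0.04186 h⁻¹.
Applying C = C₀e^(−kt): 58.72 × 0.4239 = 24.89 mg/L.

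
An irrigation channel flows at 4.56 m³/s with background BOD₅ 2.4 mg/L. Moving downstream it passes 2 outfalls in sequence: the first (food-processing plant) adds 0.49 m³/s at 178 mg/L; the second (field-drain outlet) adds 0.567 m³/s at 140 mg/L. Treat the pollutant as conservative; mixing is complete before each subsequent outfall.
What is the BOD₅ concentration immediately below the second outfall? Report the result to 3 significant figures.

31.6 mg/L

Outfall 1: combined Q = 5.050 m³/s; C = (4.560·2.400 + 0.4900·178.0)/5.050 = 19.44 mg/L.
Outfall 2: combined Q = 5.617 m³/s; C = (5.050·19.44 + 0.5670·140.0)/5.617 = 31.61 mg/L.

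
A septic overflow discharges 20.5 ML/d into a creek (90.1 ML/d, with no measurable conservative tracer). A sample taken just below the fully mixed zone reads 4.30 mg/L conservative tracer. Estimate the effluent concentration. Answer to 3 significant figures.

Mass balance: 90.10·0 + 20.50·Cₑ = 110.6·4.300
→ Cₑ = (110.6·4.300 − 90.10·0) / 20.50 = 23.20 mg/L.

23.2 mg/L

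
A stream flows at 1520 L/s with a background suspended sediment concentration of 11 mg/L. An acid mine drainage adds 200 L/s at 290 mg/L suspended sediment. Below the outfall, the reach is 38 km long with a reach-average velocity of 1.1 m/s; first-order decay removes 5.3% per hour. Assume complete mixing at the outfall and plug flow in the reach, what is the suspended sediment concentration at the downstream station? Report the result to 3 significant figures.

Mixed concentration C = ΣQC/ΣQ = (1520·11.00 + 200.0·290.0) / 1720 = 74720/1720 = 43.44 mg/L.
Travel time t = 38·1000 / 1.1 = 34550 s = 9.596 h.
5.3%/h lost → k = −ln(1 − 0.053) = 0.05446 h⁻¹.
Decay over the reach: 43.44·exp(−kt) = 43.44·0.5930 = 25.76 mg/L.

25.8 mg/L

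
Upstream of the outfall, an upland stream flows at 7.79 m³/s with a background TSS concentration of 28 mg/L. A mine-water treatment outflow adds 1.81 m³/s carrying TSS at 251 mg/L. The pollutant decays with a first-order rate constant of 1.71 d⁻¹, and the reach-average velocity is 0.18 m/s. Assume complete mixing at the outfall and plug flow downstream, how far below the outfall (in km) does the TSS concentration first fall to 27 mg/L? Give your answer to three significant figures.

8.67 km

After mixing, C = (7.790·28.00 + 1.810·251.0) / 9.600 = 672.4/9.600 = 70.04 mg/L.
Set 70.04·exp(−k·t) = 27 → t = ln(70.04/27)/k = 48170 s = 13.38 h.
Distance = v·t = 0.18·48170 = 8670 m = 8.670 km.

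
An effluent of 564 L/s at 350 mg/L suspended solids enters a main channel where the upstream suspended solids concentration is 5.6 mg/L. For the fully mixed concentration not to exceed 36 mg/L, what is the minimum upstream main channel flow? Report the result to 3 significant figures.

Set C_mix = 36: (Q·5.600 + 564.0·350.0) / (Q + 564.0) = 36
→ Q = 564.0·(350.0 − 36)/(36 − 5.600) = 5826 L/s.

5830 L/s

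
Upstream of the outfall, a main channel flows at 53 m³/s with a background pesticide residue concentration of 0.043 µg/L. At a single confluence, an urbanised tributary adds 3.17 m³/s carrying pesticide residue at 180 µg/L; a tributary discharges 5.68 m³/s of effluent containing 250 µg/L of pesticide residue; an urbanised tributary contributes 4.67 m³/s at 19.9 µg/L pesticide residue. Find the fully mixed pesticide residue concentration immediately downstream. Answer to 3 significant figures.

31.4 µg/L

Mass balance: C = (53.00·0.04300 + 3.170·180.0 + 5.680·250.0 + 4.670·19.90) / 66.52 = 2086/66.52 = 31.36 µg/L.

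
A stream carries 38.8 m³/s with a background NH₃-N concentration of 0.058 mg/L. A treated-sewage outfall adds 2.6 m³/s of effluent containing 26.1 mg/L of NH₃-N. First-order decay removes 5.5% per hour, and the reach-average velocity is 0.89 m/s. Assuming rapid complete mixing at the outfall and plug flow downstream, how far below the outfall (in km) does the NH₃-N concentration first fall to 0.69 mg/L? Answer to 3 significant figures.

After mixing, C = (38.80·0.05800 + 2.600·26.10) / 41.40 = 70.11/41.40 = 1.693 mg/L.
5.5%/h lost → k = −ln(1 − 0.055) = 0.05657 h⁻¹.
Set 1.693·exp(−k·t) = 0.69 → t = ln(1.693/0.69)/k = 57140 s = 15.87 h.
Distance = v·t = 0.89·57140 = 50850 m = 50.85 km.

50.9 km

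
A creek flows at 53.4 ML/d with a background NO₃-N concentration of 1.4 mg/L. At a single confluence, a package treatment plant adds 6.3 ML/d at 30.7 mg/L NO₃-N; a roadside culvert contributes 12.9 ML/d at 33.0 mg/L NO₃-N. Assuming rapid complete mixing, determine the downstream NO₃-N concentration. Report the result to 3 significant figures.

Conservation of mass: C = (53.40·1.400 + 6.300·30.70 + 12.90·33.00) / 72.60 = 693.9/72.60 = 9.557 mg/L.

9.56 mg/L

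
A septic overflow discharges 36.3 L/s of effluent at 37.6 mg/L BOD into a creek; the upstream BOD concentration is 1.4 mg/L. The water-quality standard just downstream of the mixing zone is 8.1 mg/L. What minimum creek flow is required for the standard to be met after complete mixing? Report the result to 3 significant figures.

160 L/s

Set C_mix = 8.1: (Q·1.400 + 36.30·37.60) / (Q + 36.30) = 8.1
→ Q = 36.30·(37.60 − 8.1)/(8.1 − 1.400) = 159.8 L/s.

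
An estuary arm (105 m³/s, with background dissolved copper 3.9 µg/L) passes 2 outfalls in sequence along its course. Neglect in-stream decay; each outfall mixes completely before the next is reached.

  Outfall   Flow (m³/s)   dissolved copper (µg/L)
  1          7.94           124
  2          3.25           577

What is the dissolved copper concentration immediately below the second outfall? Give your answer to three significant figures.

Below outfall 1: Q → 112.9 m³/s, C = (105.0·3.900 + 7.940·124.0)/112.9 = 12.34 µg/L.
Below outfall 2: Q → 116.2 m³/s, C = (112.9·12.34 + 3.250·577.0)/116.2 = 28.14 µg/L.

28.1 µg/L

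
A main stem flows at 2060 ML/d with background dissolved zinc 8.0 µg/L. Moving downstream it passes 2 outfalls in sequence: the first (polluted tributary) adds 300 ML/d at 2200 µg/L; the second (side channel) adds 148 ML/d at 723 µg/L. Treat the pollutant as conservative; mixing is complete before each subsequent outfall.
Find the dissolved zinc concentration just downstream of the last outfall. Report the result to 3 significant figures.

312 µg/L

Below outfall 1: Q → 2360 ML/d, C = (2060·8.000 + 300.0·2200)/2360 = 286.6 µg/L.
Below outfall 2: Q → 2508 ML/d, C = (2360·286.6 + 148.0·723.0)/2508 = 312.4 µg/L.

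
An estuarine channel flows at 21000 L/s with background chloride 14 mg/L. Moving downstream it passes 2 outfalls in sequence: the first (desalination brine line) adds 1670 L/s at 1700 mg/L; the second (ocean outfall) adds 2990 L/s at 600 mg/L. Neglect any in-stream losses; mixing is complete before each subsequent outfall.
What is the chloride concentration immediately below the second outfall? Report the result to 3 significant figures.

192 mg/L

After outfall 1: Q = 21000 + 1670 = 22670 L/s; C = (21000·14.00 + 1670·1700)/22670 = 138.2 mg/L.
After outfall 2: Q = 22670 + 2990 = 25660 L/s; C = (22670·138.2 + 2990·600.0)/25660 = 192.0 mg/L.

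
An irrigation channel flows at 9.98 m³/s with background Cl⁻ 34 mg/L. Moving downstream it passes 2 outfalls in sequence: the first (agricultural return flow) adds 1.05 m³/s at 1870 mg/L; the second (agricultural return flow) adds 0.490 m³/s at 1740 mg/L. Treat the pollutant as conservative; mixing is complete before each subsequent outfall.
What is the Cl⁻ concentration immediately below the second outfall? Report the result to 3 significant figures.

After outfall 1: Q = 9.980 + 1.050 = 11.03 m³/s; C = (9.980·34.00 + 1.050·1870)/11.03 = 208.8 mg/L.
After outfall 2: Q = 11.03 + 0.4900 = 11.52 m³/s; C = (11.03·208.8 + 0.4900·1740)/11.52 = 273.9 mg/L.

274 mg/L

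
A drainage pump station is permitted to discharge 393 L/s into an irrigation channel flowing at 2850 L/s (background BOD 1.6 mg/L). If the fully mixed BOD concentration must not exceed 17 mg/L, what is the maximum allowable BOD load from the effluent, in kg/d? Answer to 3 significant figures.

4370 kg/d

Mass balance at the limit: 2850·1.600 + 393.0·Cₑ = 3243·17 → Cₑ = 128.7 mg/L.
393.0 L/s = 0.3930 m³/s. Load = 0.3930 m³/s × 128.7 g/m³ × 86 400 s/d = 4369 kg/d.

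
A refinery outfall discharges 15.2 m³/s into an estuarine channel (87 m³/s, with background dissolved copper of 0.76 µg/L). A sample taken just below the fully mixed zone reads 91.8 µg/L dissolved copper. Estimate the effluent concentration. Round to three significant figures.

613 µg/L

Mass balance: 87.00·0.7600 + 15.20·Cₑ = 102.2·91.80
→ Cₑ = (102.2·91.80 − 87.00·0.7600) / 15.20 = 612.9 µg/L.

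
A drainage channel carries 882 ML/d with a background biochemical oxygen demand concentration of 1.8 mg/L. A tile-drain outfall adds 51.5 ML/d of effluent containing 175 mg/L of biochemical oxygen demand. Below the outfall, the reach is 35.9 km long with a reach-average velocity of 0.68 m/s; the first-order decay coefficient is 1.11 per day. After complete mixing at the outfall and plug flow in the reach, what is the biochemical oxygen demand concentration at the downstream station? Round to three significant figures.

Mass balance: C = (882.0·1.800 + 51.50·175.0) / 933.5 = 10600/933.5 = 11.36 mg/L.
Travel time t = 35.9·1000 / 0.68 = 52790 s = 14.67 h.
Decay over the reach: 11.36·exp(−kt) = 11.36·0.5075 = 5.763 mg/L.

5.76 mg/L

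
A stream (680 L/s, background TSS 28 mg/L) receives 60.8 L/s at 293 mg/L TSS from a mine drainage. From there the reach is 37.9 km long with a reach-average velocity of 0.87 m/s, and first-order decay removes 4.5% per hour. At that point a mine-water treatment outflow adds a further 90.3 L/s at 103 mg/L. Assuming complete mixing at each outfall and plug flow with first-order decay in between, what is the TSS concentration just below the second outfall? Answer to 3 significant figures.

Mixed concentration C = ΣQC/ΣQ = (680.0·28.00 + 60.80·293.0) / 740.8 = 36850/740.8 = 49.75 mg/L; combined flow 740.8 L/s.
Travel time t = 37.9·1000 / 0.87 = 43560 s = 12.10 h.
4.5%/h lost → k = −ln(1 − 0.045) = 0.04604 h⁻¹.
First-order decay: C = 49.75·exp(−k·t) = 49.75·0.5728 = 28.50 mg/L.
At the second outfall, C = (740.8·28.50 + 90.30·103.0) / (740.8 + 90.30) = 36.59 mg/L.

36.6 mg/L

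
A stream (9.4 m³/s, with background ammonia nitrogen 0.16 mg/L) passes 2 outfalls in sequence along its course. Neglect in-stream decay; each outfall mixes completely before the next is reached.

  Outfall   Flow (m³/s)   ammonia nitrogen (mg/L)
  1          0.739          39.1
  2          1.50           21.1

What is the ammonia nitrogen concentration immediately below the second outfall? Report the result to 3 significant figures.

5.33 mg/L

After outfall 1: Q = 9.400 + 0.7390 = 10.14 m³/s; C = (9.400·0.1600 + 0.7390·39.10)/10.14 = 2.998 mg/L.
After outfall 2: Q = 10.14 + 1.500 = 11.64 m³/s; C = (10.14·2.998 + 1.500·21.10)/11.64 = 5.331 mg/L.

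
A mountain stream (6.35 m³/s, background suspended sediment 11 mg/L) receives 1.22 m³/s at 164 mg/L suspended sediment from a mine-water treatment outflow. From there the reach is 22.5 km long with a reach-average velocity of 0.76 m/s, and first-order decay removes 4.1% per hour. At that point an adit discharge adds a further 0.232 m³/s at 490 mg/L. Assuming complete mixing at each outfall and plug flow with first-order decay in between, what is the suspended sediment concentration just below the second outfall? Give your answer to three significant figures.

Flow-weighted average: C = (6.350·11.00 + 1.220·164.0) / 7.570 = 269.9/7.570 = 35.66 mg/L; combined flow 7.570 m³/s.
Travel time t = 22.5·1000 / 0.76 = 29610 s = 8.224 h.
4.1%/h lost → k = −ln(1 − 0.041) = 0.04186 h⁻¹.
First-order decay: C = 35.66·exp(−k·t) = 35.66·0.7087 = 25.27 mg/L.
Second outfall: C = (7.570·25.27 + 0.2320·490.0)/7.802 = 39.09 mg/L.

39.1 mg/L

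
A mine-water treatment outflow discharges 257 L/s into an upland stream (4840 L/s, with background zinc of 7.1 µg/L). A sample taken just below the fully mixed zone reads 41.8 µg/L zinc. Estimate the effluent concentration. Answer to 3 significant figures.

695 µg/L

Mass balance: 4840·7.100 + 257.0·Cₑ = 5097·41.80
→ Cₑ = (5097·41.80 − 4840·7.100) / 257.0 = 695.3 µg/L.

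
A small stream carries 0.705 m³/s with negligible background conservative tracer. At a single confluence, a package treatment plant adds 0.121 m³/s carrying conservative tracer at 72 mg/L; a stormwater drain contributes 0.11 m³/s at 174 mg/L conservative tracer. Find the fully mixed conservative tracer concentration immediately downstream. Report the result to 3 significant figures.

Flow-weighted average: C = (0.7050·0 + 0.1210·72.00 + 0.1100·174.0) / 0.9360 = 27.85/0.9360 = 29.76 mg/L.

29.8 mg/L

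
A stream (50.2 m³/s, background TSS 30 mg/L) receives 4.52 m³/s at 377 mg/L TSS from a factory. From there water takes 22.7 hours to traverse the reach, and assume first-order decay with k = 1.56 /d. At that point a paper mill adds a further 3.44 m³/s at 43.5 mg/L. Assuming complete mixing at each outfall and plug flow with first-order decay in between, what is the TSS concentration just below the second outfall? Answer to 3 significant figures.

Mixed concentration C = ΣQC/ΣQ = (50.20·30.00 + 4.520·377.0) / 54.72 = 3210/54.72 = 58.66 mg/L; combined flow 54.72 m³/s.
Applying C = C₀e^(−kt): 58.66 × 0.2287 = 13.41 mg/L.
At the second outfall, C = (54.72·13.41 + 3.440·43.50) / (54.72 + 3.440) = 15.19 mg/L.

15.2 mg/L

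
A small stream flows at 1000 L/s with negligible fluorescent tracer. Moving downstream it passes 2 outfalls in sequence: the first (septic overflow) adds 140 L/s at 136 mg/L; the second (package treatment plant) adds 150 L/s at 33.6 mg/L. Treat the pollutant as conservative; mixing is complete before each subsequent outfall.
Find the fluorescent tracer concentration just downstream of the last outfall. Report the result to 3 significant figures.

18.7 mg/L

After outfall 1: Q = 1000 + 140.0 = 1140 L/s; C = (1000·0 + 140.0·136.0)/1140 = 16.70 mg/L.
After outfall 2: Q = 1140 + 150.0 = 1290 L/s; C = (1140·16.70 + 150.0·33.60)/1290 = 18.67 mg/L.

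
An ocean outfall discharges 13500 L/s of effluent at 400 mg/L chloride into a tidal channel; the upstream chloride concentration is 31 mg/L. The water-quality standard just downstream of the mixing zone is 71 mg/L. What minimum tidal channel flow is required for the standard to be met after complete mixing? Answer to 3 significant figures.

111000 L/s

Set C_mix = 71: (Q·31.00 + 13500·400.0) / (Q + 13500) = 71
→ Q = 13500·(400.0 − 71)/(71 − 31.00) = 111000 L/s.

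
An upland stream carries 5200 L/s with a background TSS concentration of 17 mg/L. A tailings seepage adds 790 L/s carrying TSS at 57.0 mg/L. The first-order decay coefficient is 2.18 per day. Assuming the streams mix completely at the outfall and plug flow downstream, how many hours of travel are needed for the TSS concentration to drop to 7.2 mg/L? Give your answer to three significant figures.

12.4 h

Flow-weighted average: C = (5200·17.00 + 790.0·57.00) / 5990 = 133400/5990 = 22.28 mg/L.
22.28·exp(−k·t) = 7.2 → t = ln(22.28/7.2)/k = 44760 s = 12.43 h.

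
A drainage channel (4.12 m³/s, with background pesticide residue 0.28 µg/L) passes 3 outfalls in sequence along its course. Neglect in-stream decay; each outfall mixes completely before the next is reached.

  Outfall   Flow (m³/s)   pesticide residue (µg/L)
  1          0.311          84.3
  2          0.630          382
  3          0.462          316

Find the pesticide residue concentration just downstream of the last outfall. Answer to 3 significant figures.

Outfall 1: combined Q = 4.431 m³/s; C = (4.120·0.2800 + 0.3110·84.30)/4.431 = 6.177 µg/L.
Outfall 2: combined Q = 5.061 m³/s; C = (4.431·6.177 + 0.6300·382.0)/5.061 = 52.96 µg/L.
Outfall 3: combined Q = 5.523 m³/s; C = (5.061·52.96 + 0.4620·316.0)/5.523 = 74.96 µg/L.

75.0 µg/L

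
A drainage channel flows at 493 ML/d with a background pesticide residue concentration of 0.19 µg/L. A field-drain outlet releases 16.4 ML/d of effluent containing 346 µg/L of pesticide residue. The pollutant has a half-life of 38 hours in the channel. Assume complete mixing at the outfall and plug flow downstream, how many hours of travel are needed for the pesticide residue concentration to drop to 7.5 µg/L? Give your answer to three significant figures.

Mass balance: C = (493.0·0.1900 + 16.40·346.0) / 509.4 = 5768/509.4 = 11.32 µg/L.
Half-life 38 h → k = ln 2 / 38 = 0.01824 h⁻¹ = 0.4378 d⁻¹.
11.32·exp(−k·t) = 7.5 → t = ln(11.32/7.5)/k = 81300 s = 22.58 h.

22.6 h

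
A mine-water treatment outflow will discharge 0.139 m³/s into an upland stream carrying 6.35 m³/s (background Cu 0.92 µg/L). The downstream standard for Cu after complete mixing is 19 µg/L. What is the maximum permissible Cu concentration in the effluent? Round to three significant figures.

At the limit, (Qr·Cr + Qe·Cₑ)/(Qr + Qe) = 19:
Cₑ = (6.489·19 − 6.350·0.9200) / 0.1390 = 845.0 µg/L.

845 µg/L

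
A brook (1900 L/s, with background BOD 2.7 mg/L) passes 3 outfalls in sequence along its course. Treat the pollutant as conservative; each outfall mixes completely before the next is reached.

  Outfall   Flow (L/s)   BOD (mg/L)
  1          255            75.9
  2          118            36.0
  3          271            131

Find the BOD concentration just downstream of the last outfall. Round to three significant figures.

25.2 mg/L

Below outfall 1: Q → 2155 L/s, C = (1900·2.700 + 255.0·75.90)/2155 = 11.36 mg/L.
Below outfall 2: Q → 2273 L/s, C = (2155·11.36 + 118.0·36.00)/2273 = 12.64 mg/L.
Below outfall 3: Q → 2544 L/s, C = (2273·12.64 + 271.0·131.0)/2544 = 25.25 mg/L.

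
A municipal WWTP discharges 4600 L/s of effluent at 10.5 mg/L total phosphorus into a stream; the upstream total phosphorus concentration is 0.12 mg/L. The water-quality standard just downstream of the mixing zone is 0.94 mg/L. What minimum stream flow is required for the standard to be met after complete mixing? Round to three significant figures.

53600 L/s

Set C_mix = 0.94: (Q·0.1200 + 4600·10.50) / (Q + 4600) = 0.94
→ Q = 4600·(10.50 − 0.94)/(0.94 − 0.1200) = 53630 L/s.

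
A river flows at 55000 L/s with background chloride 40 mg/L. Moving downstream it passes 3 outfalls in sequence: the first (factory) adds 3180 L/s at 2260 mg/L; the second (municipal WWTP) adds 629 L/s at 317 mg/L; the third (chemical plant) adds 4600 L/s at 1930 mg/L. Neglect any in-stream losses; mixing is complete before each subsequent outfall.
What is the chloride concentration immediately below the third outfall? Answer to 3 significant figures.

291 mg/L

Below outfall 1: Q → 58180 L/s, C = (55000·40.00 + 3180·2260)/58180 = 161.3 mg/L.
Below outfall 2: Q → 58810 L/s, C = (58180·161.3 + 629.0·317.0)/58810 = 163.0 mg/L.
Below outfall 3: Q → 63410 L/s, C = (58810·163.0 + 4600·1930)/63410 = 291.2 mg/L.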